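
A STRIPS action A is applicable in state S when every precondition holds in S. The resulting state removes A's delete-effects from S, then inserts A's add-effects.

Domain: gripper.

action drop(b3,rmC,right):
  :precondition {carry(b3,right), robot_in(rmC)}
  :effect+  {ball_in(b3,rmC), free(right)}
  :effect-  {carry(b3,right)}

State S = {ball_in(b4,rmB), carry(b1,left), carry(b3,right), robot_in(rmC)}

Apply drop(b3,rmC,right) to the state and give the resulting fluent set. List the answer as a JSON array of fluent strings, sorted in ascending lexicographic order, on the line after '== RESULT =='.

Progress:
  pre ⊆ S: {carry(b3,right), robot_in(rmC)} ⊆ S  — applicable
  S \ del = {ball_in(b4,rmB), carry(b1,left), robot_in(rmC)}
  ∪ add   = {ball_in(b3,rmC), ball_in(b4,rmB), carry(b1,left), free(right), robot_in(rmC)}

== RESULT ==
["ball_in(b3,rmC)", "ball_in(b4,rmB)", "carry(b1,left)", "free(right)", "robot_in(rmC)"]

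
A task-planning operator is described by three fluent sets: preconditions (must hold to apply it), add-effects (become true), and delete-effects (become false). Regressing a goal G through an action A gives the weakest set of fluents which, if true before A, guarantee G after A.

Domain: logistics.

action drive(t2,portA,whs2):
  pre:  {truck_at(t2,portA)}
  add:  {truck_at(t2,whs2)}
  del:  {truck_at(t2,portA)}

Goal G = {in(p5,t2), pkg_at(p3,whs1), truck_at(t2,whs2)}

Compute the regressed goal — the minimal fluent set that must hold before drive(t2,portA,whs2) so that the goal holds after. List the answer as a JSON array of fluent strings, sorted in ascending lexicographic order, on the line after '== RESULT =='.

Compute (G \ add) ∪ pre:
  G ∩ del = {}  (empty — regression defined)
  G \ add = {in(p5,t2), pkg_at(p3,whs1), truck_at(t2,whs2)} \ {truck_at(t2,whs2)} = {in(p5,t2), pkg_at(p3,whs1)}
  ∪ pre   = {in(p5,t2), pkg_at(p3,whs1)} ∪ {truck_at(t2,portA)}
          = {in(p5,t2), pkg_at(p3,whs1), truck_at(t2,portA)}

== RESULT ==
["in(p5,t2)", "pkg_at(p3,whs1)", "truck_at(t2,portA)"]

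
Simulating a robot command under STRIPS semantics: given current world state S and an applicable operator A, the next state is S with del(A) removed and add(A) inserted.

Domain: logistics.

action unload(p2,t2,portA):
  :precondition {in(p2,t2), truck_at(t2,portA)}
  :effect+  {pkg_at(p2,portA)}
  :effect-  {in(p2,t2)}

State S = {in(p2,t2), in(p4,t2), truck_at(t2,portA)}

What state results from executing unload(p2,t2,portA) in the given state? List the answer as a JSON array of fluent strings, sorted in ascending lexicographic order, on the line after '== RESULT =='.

Compute (S \ del) ∪ add:
  pre ⊆ S: {in(p2,t2), truck_at(t2,portA)} ⊆ S  — applicable
  S \ del = {in(p4,t2), truck_at(t2,portA)}
  ∪ add   = {in(p4,t2), pkg_at(p2,portA), truck_at(t2,portA)}

== RESULT ==
["in(p4,t2)", "pkg_at(p2,portA)", "truck_at(t2,portA)"]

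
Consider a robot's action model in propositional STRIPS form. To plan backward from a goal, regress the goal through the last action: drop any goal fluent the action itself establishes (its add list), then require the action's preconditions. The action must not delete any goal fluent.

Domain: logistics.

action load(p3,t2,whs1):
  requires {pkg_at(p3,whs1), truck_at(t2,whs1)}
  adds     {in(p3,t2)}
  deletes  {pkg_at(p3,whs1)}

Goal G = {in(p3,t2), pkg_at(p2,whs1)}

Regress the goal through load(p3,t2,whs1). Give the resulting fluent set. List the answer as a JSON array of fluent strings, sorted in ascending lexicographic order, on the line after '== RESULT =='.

Regress:
  G ∩ del = {}  (empty — regression defined)
  G \ add = {in(p3,t2), pkg_at(p2,whs1)} \ {in(p3,t2)} = {pkg_at(p2,whs1)}
  ∪ pre   = {pkg_at(p2,whs1)} ∪ {pkg_at(p3,whs1), truck_at(t2,whs1)}
          = {pkg_at(p2,whs1), pkg_at(p3,whs1), truck_at(t2,whs1)}

== RESULT ==
["pkg_at(p2,whs1)", "pkg_at(p3,whs1)", "truck_at(t2,whs1)"]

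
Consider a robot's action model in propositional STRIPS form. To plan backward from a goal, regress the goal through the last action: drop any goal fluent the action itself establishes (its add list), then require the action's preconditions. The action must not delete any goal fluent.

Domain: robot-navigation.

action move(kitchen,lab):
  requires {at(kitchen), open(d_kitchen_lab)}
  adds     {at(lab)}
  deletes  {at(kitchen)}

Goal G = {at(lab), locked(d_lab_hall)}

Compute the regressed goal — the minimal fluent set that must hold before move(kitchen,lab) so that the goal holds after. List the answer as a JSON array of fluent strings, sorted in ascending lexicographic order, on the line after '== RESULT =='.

Regress:
  G ∩ del = {}  (empty — regression defined)
  G \ add = {at(lab), locked(d_lab_hall)} \ {at(lab)} = {locked(d_lab_hall)}
  ∪ pre   = {locked(d_lab_hall)} ∪ {at(kitchen), open(d_kitchen_lab)}
          = {at(kitchen), locked(d_lab_hall), open(d_kitchen_lab)}

== RESULT ==
["at(kitchen)", "locked(d_lab_hall)", "open(d_kitchen_lab)"]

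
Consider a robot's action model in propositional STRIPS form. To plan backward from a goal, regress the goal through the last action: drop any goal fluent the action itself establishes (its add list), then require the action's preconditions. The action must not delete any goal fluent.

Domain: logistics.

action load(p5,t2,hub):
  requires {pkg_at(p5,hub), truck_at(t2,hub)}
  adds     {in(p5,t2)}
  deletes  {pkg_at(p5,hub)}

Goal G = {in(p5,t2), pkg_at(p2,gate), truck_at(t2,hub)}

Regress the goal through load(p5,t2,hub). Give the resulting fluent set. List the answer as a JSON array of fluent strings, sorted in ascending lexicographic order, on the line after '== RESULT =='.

Regress:
  G ∩ del = {}  (empty — regression defined)
  G \ add = {in(p5,t2), pkg_at(p2,gate), truck_at(t2,hub)} \ {in(p5,t2)} = {pkg_at(p2,gate), truck_at(t2,hub)}
  ∪ pre   = {pkg_at(p2,gate), truck_at(t2,hub)} ∪ {pkg_at(p5,hub), truck_at(t2,hub)}
          = {pkg_at(p2,gate), pkg_at(p5,hub), truck_at(t2,hub)}

== RESULT ==
["pkg_at(p2,gate)", "pkg_at(p5,hub)", "truck_at(t2,hub)"]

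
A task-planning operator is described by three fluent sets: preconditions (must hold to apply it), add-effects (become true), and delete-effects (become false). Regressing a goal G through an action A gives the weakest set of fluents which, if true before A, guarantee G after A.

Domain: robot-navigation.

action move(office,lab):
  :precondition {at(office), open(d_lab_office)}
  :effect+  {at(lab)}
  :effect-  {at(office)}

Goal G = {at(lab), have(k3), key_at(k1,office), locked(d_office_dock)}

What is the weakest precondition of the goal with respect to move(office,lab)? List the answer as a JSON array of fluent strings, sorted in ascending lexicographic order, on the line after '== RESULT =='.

Regress:
  G ∩ del = {}  (empty — regression defined)
  G \ add = {at(lab), have(k3), key_at(k1,office), locked(d_office_dock)} \ {at(lab)} = {have(k3), key_at(k1,office), locked(d_office_dock)}
  ∪ pre   = {have(k3), key_at(k1,office), locked(d_office_dock)} ∪ {at(office), open(d_lab_office)}
          = {at(office), have(k3), key_at(k1,office), locked(d_office_dock), open(d_lab_office)}

== RESULT ==
["at(office)", "have(k3)", "key_at(k1,office)", "locked(d_office_dock)", "open(d_lab_office)"]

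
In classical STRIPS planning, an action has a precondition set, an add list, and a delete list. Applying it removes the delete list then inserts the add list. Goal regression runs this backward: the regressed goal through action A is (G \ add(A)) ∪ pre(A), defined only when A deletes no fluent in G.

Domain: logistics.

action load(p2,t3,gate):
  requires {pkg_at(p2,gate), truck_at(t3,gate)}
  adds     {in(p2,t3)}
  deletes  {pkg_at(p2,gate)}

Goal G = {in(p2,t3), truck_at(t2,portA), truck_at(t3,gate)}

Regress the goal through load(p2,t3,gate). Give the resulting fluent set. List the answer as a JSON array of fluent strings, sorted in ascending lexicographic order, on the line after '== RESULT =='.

Regress:
  G ∩ del = {}  (empty — regression defined)
  G \ add = {in(p2,t3), truck_at(t2,portA), truck_at(t3,gate)} \ {in(p2,t3)} = {truck_at(t2,portA), truck_at(t3,gate)}
  ∪ pre   = {truck_at(t2,portA), truck_at(t3,gate)} ∪ {pkg_at(p2,gate), truck_at(t3,gate)}
          = {pkg_at(p2,gate), truck_at(t2,portA), truck_at(t3,gate)}

== RESULT ==
["pkg_at(p2,gate)", "truck_at(t2,portA)", "truck_at(t3,gate)"]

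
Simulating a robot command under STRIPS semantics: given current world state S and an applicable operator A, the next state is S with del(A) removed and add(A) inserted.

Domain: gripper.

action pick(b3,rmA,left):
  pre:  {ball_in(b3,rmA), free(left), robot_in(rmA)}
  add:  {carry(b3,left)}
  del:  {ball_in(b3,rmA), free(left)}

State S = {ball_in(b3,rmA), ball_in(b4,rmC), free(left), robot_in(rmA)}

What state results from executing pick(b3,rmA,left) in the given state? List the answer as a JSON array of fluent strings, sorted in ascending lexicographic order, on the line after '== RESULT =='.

Compute (S \ del) ∪ add:
  pre ⊆ S: {ball_in(b3,rmA), free(left), robot_in(rmA)} ⊆ S  — applicable
  S \ del = {ball_in(b4,rmC), robot_in(rmA)}
  ∪ add   = {ball_in(b4,rmC), carry(b3,left), robot_in(rmA)}

== RESULT ==
["ball_in(b4,rmC)", "carry(b3,left)", "robot_in(rmA)"]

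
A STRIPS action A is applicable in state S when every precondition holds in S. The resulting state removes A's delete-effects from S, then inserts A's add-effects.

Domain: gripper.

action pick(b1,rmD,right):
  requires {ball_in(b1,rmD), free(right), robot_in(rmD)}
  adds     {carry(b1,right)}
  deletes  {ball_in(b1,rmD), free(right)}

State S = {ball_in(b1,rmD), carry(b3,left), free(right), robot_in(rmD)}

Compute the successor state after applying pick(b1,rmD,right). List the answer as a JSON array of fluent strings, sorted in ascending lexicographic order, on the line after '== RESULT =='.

Progress:
  pre ⊆ S: {ball_in(b1,rmD), free(right), robot_in(rmD)} ⊆ S  — applicable
  S \ del = {carry(b3,left), robot_in(rmD)}
  ∪ add   = {carry(b1,right), carry(b3,left), robot_in(rmD)}

== RESULT ==
["carry(b1,right)", "carry(b3,left)", "robot_in(rmD)"]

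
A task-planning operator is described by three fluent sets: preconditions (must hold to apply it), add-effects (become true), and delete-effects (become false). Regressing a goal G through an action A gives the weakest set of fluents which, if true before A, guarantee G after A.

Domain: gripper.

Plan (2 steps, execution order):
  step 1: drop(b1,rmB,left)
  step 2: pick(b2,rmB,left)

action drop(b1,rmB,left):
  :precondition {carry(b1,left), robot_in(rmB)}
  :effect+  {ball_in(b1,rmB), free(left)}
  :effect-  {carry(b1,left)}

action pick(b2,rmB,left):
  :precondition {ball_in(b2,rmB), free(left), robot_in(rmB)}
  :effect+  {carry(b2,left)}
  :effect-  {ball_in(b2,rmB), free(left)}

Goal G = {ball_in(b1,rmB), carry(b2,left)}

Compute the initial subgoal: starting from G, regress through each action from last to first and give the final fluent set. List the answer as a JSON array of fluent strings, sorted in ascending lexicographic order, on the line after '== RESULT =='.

Regress step by step:
  through step 2 (pick(b2,rmB,left)): drop {carry(b2,left)}, keep {ball_in(b1,rmB)}, require {ball_in(b2,rmB), free(left), robot_in(rmB)}
    → {ball_in(b1,rmB), ball_in(b2,rmB), free(left), robot_in(rmB)}
  through step 1 (drop(b1,rmB,left)): drop {ball_in(b1,rmB), free(left)}, keep {ball_in(b2,rmB), robot_in(rmB)}, require {carry(b1,left), robot_in(rmB)}
    → {ball_in(b2,rmB), carry(b1,left), robot_in(rmB)}

== RESULT ==
["ball_in(b2,rmB)", "carry(b1,left)", "robot_in(rmB)"]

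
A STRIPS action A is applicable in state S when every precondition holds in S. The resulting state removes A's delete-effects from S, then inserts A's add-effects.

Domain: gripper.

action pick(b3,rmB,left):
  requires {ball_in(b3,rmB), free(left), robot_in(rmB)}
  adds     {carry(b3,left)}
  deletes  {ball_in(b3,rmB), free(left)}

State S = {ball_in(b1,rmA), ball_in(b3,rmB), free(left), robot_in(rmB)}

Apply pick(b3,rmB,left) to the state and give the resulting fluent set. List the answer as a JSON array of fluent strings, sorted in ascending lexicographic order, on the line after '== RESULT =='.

Compute (S \ del) ∪ add:
  pre ⊆ S: {ball_in(b3,rmB), free(left), robot_in(rmB)} ⊆ S  — applicable
  S \ del = {ball_in(b1,rmA), robot_in(rmB)}
  ∪ add   = {ball_in(b1,rmA), carry(b3,left), robot_in(rmB)}

== RESULT ==
["ball_in(b1,rmA)", "carry(b3,left)", "robot_in(rmB)"]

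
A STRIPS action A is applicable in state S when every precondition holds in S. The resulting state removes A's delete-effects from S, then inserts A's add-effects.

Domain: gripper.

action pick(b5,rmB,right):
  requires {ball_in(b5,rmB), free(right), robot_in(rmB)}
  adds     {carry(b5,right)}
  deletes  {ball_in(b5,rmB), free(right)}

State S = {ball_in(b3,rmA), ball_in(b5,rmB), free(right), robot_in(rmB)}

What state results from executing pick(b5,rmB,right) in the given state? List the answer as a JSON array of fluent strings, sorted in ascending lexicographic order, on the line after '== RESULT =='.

Progress:
  pre ⊆ S: {ball_in(b5,rmB), free(right), robot_in(rmB)} ⊆ S  — applicable
  S \ del = {ball_in(b3,rmA), robot_in(rmB)}
  ∪ add   = {ball_in(b3,rmA), carry(b5,right), robot_in(rmB)}

== RESULT ==
["ball_in(b3,rmA)", "carry(b5,right)", "robot_in(rmB)"]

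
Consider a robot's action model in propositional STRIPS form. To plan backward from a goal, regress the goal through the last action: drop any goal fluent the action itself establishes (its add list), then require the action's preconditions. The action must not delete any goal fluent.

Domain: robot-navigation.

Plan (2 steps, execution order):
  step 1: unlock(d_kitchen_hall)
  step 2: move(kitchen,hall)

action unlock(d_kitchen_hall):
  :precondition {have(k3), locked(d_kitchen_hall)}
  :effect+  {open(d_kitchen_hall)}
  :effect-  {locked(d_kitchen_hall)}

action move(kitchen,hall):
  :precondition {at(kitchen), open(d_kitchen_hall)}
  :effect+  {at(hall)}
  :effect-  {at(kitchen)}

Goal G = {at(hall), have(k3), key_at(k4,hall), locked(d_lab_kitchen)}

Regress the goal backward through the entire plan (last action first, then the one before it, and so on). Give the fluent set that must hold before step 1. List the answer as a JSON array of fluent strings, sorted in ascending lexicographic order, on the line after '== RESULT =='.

Work backward from the goal:
  through step 2 (move(kitchen,hall)): drop {at(hall)}, keep {have(k3), key_at(k4,hall), locked(d_lab_kitchen)}, require {at(kitchen), open(d_kitchen_hall)}
    → {at(kitchen), have(k3), key_at(k4,hall), locked(d_lab_kitchen), open(d_kitchen_hall)}
  through step 1 (unlock(d_kitchen_hall)): drop {open(d_kitchen_hall)}, keep {at(kitchen), have(k3), key_at(k4,hall), locked(d_lab_kitchen)}, require {have(k3), locked(d_kitchen_hall)}
    → {at(kitchen), have(k3), key_at(k4,hall), locked(d_kitchen_hall), locked(d_lab_kitchen)}

== RESULT ==
["at(kitchen)", "have(k3)", "key_at(k4,hall)", "locked(d_kitchen_hall)", "locked(d_lab_kitchen)"]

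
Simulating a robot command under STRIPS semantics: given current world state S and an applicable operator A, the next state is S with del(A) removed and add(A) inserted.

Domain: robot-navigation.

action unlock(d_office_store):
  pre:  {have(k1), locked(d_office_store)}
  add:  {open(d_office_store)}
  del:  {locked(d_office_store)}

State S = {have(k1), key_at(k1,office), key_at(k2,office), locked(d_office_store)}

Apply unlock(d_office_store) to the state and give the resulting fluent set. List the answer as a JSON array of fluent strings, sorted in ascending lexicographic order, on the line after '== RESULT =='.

Progress:
  pre ⊆ S: {have(k1), locked(d_office_store)} ⊆ S  — applicable
  S \ del = {have(k1), key_at(k1,office), key_at(k2,office)}
  ∪ add   = {have(k1), key_at(k1,office), key_at(k2,office), open(d_office_store)}

== RESULT ==
["have(k1)", "key_at(k1,office)", "key_at(k2,office)", "open(d_office_store)"]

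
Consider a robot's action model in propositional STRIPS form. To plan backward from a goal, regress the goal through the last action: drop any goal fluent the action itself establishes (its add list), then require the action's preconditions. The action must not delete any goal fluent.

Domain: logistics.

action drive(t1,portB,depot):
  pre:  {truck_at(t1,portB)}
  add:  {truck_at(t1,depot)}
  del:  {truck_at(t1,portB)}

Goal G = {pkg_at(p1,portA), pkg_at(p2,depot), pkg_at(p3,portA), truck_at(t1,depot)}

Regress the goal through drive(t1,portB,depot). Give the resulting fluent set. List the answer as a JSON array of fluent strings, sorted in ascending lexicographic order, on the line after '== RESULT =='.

Regress:
  G ∩ del = {}  (empty — regression defined)
  G \ add = {pkg_at(p1,portA), pkg_at(p2,depot), pkg_at(p3,portA), truck_at(t1,depot)} \ {truck_at(t1,depot)} = {pkg_at(p1,portA), pkg_at(p2,depot), pkg_at(p3,portA)}
  ∪ pre   = {pkg_at(p1,portA), pkg_at(p2,depot), pkg_at(p3,portA)} ∪ {truck_at(t1,portB)}
          = {pkg_at(p1,portA), pkg_at(p2,depot), pkg_at(p3,portA), truck_at(t1,portB)}

== RESULT ==
["pkg_at(p1,portA)", "pkg_at(p2,depot)", "pkg_at(p3,portA)", "truck_at(t1,portB)"]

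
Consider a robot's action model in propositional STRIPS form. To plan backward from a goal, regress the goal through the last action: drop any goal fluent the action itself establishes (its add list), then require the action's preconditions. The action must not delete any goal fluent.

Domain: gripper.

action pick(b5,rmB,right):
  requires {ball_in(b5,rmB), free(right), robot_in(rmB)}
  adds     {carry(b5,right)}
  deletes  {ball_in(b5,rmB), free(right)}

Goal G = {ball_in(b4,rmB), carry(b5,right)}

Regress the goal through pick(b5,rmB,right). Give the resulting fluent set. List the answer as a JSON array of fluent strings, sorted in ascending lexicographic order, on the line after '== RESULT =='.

Regress:
  G ∩ del = {}  (empty — regression defined)
  G \ add = {ball_in(b4,rmB), carry(b5,right)} \ {carry(b5,right)} = {ball_in(b4,rmB)}
  ∪ pre   = {ball_in(b4,rmB)} ∪ {ball_in(b5,rmB), free(right), robot_in(rmB)}
          = {ball_in(b4,rmB), ball_in(b5,rmB), free(right), robot_in(rmB)}

== RESULT ==
["ball_in(b4,rmB)", "ball_in(b5,rmB)", "free(right)", "robot_in(rmB)"]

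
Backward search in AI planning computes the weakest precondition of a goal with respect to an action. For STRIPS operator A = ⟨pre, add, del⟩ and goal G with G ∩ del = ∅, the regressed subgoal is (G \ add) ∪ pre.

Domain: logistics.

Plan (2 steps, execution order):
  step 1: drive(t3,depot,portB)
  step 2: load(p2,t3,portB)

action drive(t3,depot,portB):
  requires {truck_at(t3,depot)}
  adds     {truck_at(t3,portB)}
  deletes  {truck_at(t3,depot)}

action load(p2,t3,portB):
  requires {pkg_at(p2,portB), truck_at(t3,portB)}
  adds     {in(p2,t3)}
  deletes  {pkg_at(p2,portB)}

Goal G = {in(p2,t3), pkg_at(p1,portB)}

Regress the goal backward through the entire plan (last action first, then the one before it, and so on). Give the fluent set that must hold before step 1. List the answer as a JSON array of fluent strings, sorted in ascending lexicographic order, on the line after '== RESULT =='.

Regress step by step:
  through step 2 (load(p2,t3,portB)): drop {in(p2,t3)}, keep {pkg_at(p1,portB)}, require {pkg_at(p2,portB), truck_at(t3,portB)}
    → {pkg_at(p1,portB), pkg_at(p2,portB), truck_at(t3,portB)}
  through step 1 (drive(t3,depot,portB)): drop {truck_at(t3,portB)}, keep {pkg_at(p1,portB), pkg_at(p2,portB)}, require {truck_at(t3,depot)}
    → {pkg_at(p1,portB), pkg_at(p2,portB), truck_at(t3,depot)}

== RESULT ==
["pkg_at(p1,portB)", "pkg_at(p2,portB)", "truck_at(t3,depot)"]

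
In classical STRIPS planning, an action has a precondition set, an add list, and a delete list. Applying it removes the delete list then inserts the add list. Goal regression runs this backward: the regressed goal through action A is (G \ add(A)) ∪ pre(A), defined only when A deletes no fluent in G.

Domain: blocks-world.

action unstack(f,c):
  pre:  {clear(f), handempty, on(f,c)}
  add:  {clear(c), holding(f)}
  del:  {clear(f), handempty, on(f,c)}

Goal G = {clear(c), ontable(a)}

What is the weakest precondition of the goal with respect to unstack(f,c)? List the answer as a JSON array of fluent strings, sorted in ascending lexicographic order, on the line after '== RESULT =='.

Regress:
  G ∩ del = {}  (empty — regression defined)
  G \ add = {clear(c), ontable(a)} \ {clear(c), holding(f)} = {ontable(a)}
  ∪ pre   = {ontable(a)} ∪ {clear(f), handempty, on(f,c)}
          = {clear(f), handempty, on(f,c), ontable(a)}

== RESULT ==
["clear(f)", "handempty", "on(f,c)", "ontable(a)"]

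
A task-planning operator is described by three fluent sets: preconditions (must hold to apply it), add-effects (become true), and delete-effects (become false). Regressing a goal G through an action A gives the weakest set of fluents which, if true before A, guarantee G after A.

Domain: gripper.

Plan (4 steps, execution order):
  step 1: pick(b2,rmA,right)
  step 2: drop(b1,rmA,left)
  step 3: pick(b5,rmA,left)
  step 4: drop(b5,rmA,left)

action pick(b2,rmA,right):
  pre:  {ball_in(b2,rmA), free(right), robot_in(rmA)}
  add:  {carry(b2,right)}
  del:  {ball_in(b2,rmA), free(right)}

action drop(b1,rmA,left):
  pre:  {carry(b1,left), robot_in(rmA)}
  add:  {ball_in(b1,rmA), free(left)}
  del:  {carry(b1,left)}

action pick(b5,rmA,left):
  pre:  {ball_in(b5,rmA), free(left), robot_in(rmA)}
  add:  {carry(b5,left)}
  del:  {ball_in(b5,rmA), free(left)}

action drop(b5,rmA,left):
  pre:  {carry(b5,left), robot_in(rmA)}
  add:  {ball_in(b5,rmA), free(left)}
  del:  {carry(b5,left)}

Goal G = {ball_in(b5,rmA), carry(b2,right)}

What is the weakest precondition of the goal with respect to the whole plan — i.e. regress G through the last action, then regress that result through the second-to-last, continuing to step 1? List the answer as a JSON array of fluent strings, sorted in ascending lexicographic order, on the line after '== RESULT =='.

Regress step by step:
  through step 4 (drop(b5,rmA,left)): drop {ball_in(b5,rmA)}, keep {carry(b2,right)}, require {carry(b5,left), robot_in(rmA)}
    → {carry(b2,right), carry(b5,left), robot_in(rmA)}
  through step 3 (pick(b5,rmA,left)): drop {carry(b5,left)}, keep {carry(b2,right), robot_in(rmA)}, require {ball_in(b5,rmA), free(left), robot_in(rmA)}
    → {ball_in(b5,rmA), carry(b2,right), free(left), robot_in(rmA)}
  through step 2 (drop(b1,rmA,left)): drop {free(left)}, keep {ball_in(b5,rmA), carry(b2,right), robot_in(rmA)}, require {carry(b1,left), robot_in(rmA)}
    → {ball_in(b5,rmA), carry(b1,left), carry(b2,right), robot_in(rmA)}
  through step 1 (pick(b2,rmA,right)): drop {carry(b2,right)}, keep {ball_in(b5,rmA), carry(b1,left), robot_in(rmA)}, require {ball_in(b2,rmA), free(right), robot_in(rmA)}
    → {ball_in(b2,rmA), ball_in(b5,rmA), carry(b1,left), free(right), robot_in(rmA)}

== RESULT ==
["ball_in(b2,rmA)", "ball_in(b5,rmA)", "carry(b1,left)", "free(right)", "robot_in(rmA)"]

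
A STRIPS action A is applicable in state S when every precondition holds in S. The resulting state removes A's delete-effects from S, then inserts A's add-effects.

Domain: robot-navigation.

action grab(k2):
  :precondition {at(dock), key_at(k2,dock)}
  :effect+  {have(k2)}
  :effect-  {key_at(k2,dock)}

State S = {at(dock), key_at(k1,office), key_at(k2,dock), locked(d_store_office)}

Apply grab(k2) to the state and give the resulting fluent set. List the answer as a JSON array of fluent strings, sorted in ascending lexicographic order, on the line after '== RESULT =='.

Compute (S \ del) ∪ add:
  pre ⊆ S: {at(dock), key_at(k2,dock)} ⊆ S  — applicable
  S \ del = {at(dock), key_at(k1,office), locked(d_store_office)}
  ∪ add   = {at(dock), have(k2), key_at(k1,office), locked(d_store_office)}

== RESULT ==
["at(dock)", "have(k2)", "key_at(k1,office)", "locked(d_store_office)"]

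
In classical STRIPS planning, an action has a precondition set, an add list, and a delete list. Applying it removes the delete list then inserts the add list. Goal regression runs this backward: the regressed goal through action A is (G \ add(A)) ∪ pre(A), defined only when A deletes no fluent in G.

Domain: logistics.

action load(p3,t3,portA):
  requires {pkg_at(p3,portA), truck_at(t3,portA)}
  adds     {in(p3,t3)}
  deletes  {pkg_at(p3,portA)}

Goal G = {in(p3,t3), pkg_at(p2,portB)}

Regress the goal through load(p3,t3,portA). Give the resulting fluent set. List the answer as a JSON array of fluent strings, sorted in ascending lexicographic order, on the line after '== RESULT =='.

Compute (G \ add) ∪ pre:
  G ∩ del = {}  (empty — regression defined)
  G \ add = {in(p3,t3), pkg_at(p2,portB)} \ {in(p3,t3)} = {pkg_at(p2,portB)}
  ∪ pre   = {pkg_at(p2,portB)} ∪ {pkg_at(p3,portA), truck_at(t3,portA)}
          = {pkg_at(p2,portB), pkg_at(p3,portA), truck_at(t3,portA)}

== RESULT ==
["pkg_at(p2,portB)", "pkg_at(p3,portA)", "truck_at(t3,portA)"]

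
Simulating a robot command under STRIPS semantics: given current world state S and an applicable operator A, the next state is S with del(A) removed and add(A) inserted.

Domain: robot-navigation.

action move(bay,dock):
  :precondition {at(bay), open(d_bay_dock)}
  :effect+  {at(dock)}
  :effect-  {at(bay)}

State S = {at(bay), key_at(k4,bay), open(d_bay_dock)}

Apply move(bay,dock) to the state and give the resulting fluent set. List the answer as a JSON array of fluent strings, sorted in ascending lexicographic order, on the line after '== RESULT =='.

Compute (S \ del) ∪ add:
  pre ⊆ S: {at(bay), open(d_bay_dock)} ⊆ S  — applicable
  S \ del = {key_at(k4,bay), open(d_bay_dock)}
  ∪ add   = {at(dock), key_at(k4,bay), open(d_bay_dock)}

== RESULT ==
["at(dock)", "key_at(k4,bay)", "open(d_bay_dock)"]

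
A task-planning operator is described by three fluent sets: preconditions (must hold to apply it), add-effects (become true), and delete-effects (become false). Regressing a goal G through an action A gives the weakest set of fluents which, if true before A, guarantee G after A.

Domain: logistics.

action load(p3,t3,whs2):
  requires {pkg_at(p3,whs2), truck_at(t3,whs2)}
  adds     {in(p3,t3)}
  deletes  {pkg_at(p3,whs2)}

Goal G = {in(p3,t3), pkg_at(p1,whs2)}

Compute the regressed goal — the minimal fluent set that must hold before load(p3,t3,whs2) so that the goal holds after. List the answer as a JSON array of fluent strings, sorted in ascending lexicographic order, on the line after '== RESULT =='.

Compute (G \ add) ∪ pre:
  G ∩ del = {}  (empty — regression defined)
  G \ add = {in(p3,t3), pkg_at(p1,whs2)} \ {in(p3,t3)} = {pkg_at(p1,whs2)}
  ∪ pre   = {pkg_at(p1,whs2)} ∪ {pkg_at(p3,whs2), truck_at(t3,whs2)}
          = {pkg_at(p1,whs2), pkg_at(p3,whs2), truck_at(t3,whs2)}

== RESULT ==
["pkg_at(p1,whs2)", "pkg_at(p3,whs2)", "truck_at(t3,whs2)"]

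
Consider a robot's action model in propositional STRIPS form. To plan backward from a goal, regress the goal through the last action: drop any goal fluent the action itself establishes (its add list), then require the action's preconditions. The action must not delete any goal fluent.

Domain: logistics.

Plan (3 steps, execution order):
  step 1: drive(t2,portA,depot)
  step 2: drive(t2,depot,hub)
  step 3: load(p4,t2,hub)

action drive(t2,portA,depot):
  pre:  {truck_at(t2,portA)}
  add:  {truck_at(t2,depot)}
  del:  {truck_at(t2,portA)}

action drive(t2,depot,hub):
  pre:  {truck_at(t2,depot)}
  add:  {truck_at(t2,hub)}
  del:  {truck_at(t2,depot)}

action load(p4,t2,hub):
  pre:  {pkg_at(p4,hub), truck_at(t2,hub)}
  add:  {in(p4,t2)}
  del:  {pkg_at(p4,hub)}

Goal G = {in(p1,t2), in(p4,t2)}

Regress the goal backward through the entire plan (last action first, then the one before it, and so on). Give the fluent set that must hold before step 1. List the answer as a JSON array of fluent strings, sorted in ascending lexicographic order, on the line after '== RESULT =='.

Regress step by step:
  through step 3 (load(p4,t2,hub)): drop {in(p4,t2)}, keep {in(p1,t2)}, require {pkg_at(p4,hub), truck_at(t2,hub)}
    → {in(p1,t2), pkg_at(p4,hub), truck_at(t2,hub)}
  through step 2 (drive(t2,depot,hub)): drop {truck_at(t2,hub)}, keep {in(p1,t2), pkg_at(p4,hub)}, require {truck_at(t2,depot)}
    → {in(p1,t2), pkg_at(p4,hub), truck_at(t2,depot)}
  through step 1 (drive(t2,portA,depot)): drop {truck_at(t2,depot)}, keep {in(p1,t2), pkg_at(p4,hub)}, require {truck_at(t2,portA)}
    → {in(p1,t2), pkg_at(p4,hub), truck_at(t2,portA)}

== RESULT ==
["in(p1,t2)", "pkg_at(p4,hub)", "truck_at(t2,portA)"]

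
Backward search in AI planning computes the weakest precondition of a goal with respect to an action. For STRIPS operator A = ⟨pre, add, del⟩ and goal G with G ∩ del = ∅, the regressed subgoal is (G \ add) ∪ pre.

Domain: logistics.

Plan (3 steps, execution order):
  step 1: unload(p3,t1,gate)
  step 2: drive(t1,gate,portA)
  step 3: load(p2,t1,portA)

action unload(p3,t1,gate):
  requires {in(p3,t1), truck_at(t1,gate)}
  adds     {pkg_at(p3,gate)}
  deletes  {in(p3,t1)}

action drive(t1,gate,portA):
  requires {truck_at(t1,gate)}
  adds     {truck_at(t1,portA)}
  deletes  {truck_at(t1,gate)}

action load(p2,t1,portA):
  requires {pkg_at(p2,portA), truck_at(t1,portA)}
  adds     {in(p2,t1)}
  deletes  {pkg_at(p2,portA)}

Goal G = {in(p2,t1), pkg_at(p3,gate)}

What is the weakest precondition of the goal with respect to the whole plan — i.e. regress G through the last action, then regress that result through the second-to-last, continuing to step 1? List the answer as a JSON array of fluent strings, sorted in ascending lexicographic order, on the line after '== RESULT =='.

Work backward from the goal:
  through step 3 (load(p2,t1,portA)): drop {in(p2,t1)}, keep {pkg_at(p3,gate)}, require {pkg_at(p2,portA), truck_at(t1,portA)}
    → {pkg_at(p2,portA), pkg_at(p3,gate), truck_at(t1,portA)}
  through step 2 (drive(t1,gate,portA)): drop {truck_at(t1,portA)}, keep {pkg_at(p2,portA), pkg_at(p3,gate)}, require {truck_at(t1,gate)}
    → {pkg_at(p2,portA), pkg_at(p3,gate), truck_at(t1,gate)}
  through step 1 (unload(p3,t1,gate)): drop {pkg_at(p3,gate)}, keep {pkg_at(p2,portA), truck_at(t1,gate)}, require {in(p3,t1), truck_at(t1,gate)}
    → {in(p3,t1), pkg_at(p2,portA), truck_at(t1,gate)}

== RESULT ==
["in(p3,t1)", "pkg_at(p2,portA)", "truck_at(t1,gate)"]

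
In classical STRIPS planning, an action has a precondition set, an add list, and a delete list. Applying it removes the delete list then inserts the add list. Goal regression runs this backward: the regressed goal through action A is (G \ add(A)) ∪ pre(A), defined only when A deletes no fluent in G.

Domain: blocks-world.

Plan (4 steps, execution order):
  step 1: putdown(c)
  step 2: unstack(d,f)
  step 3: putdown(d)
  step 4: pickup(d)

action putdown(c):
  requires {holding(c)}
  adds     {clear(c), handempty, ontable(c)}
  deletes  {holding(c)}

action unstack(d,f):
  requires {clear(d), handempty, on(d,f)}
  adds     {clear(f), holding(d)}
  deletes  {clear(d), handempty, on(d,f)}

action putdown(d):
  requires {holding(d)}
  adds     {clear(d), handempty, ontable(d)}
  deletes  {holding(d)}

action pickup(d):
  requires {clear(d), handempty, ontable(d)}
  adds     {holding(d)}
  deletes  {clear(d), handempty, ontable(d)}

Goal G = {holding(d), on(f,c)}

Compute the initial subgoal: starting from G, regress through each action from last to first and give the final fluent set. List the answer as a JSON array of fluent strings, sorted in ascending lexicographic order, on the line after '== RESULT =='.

Work backward from the goal:
  through step 4 (pickup(d)): drop {holding(d)}, keep {on(f,c)}, require {clear(d), handempty, ontable(d)}
    → {clear(d), handempty, on(f,c), ontable(d)}
  through step 3 (putdown(d)): drop {clear(d), handempty, ontable(d)}, keep {on(f,c)}, require {holding(d)}
    → {holding(d), on(f,c)}
  through step 2 (unstack(d,f)): drop {holding(d)}, keep {on(f,c)}, require {clear(d), handempty, on(d,f)}
    → {clear(d), handempty, on(d,f), on(f,c)}
  through step 1 (putdown(c)): drop {handempty}, keep {clear(d), on(d,f), on(f,c)}, require {holding(c)}
    → {clear(d), holding(c), on(d,f), on(f,c)}

== RESULT ==
["clear(d)", "holding(c)", "on(d,f)", "on(f,c)"]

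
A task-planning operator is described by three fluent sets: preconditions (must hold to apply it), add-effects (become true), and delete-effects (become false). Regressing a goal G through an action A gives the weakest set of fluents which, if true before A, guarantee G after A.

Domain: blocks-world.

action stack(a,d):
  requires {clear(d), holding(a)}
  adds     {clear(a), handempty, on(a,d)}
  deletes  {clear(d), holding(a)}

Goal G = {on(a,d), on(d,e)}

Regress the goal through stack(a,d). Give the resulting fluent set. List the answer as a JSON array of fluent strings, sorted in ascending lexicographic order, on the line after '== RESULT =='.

Compute (G \ add) ∪ pre:
  G ∩ del = {}  (empty — regression defined)
  G \ add = {on(a,d), on(d,e)} \ {clear(a), handempty, on(a,d)} = {on(d,e)}
  ∪ pre   = {on(d,e)} ∪ {clear(d), holding(a)}
          = {clear(d), holding(a), on(d,e)}

== RESULT ==
["clear(d)", "holding(a)", "on(d,e)"]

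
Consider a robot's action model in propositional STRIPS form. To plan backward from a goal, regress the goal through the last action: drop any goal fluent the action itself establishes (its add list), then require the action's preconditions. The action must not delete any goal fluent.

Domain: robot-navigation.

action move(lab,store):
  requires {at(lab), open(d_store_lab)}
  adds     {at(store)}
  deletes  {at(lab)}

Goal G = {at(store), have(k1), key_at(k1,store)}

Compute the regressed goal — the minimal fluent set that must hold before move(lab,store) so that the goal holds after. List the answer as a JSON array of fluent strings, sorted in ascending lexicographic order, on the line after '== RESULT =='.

Compute (G \ add) ∪ pre:
  G ∩ del = {}  (empty — regression defined)
  G \ add = {at(store), have(k1), key_at(k1,store)} \ {at(store)} = {have(k1), key_at(k1,store)}
  ∪ pre   = {have(k1), key_at(k1,store)} ∪ {at(lab), open(d_store_lab)}
          = {at(lab), have(k1), key_at(k1,store), open(d_store_lab)}

== RESULT ==
["at(lab)", "have(k1)", "key_at(k1,store)", "open(d_store_lab)"]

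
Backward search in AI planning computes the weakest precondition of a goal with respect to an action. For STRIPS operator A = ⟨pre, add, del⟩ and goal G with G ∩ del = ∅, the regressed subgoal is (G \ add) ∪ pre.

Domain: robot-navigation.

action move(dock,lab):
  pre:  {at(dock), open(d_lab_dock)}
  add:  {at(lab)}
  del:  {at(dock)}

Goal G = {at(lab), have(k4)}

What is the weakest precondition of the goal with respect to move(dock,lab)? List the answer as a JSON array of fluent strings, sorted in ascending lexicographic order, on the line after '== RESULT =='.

Compute (G \ add) ∪ pre:
  G ∩ del = {}  (empty — regression defined)
  G \ add = {at(lab), have(k4)} \ {at(lab)} = {have(k4)}
  ∪ pre   = {have(k4)} ∪ {at(dock), open(d_lab_dock)}
          = {at(dock), have(k4), open(d_lab_dock)}

== RESULT ==
["at(dock)", "have(k4)", "open(d_lab_dock)"]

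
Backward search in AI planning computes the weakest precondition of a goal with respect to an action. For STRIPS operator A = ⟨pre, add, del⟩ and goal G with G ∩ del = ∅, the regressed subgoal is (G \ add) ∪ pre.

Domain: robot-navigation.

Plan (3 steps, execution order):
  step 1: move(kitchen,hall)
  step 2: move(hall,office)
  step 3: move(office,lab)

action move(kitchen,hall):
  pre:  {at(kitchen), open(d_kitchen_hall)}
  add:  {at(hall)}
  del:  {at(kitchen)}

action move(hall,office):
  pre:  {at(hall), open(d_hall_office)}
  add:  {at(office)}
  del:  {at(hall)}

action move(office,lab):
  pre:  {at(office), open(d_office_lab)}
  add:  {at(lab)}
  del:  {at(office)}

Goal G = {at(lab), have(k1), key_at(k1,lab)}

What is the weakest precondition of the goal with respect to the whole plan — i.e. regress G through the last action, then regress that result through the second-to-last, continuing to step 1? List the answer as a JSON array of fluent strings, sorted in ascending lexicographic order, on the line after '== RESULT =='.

Regress step by step:
  through step 3 (move(office,lab)): drop {at(lab)}, keep {have(k1), key_at(k1,lab)}, require {at(office), open(d_office_lab)}
    → {at(office), have(k1), key_at(k1,lab), open(d_office_lab)}
  through step 2 (move(hall,office)): drop {at(office)}, keep {have(k1), key_at(k1,lab), open(d_office_lab)}, require {at(hall), open(d_hall_office)}
    → {at(hall), have(k1), key_at(k1,lab), open(d_hall_office), open(d_office_lab)}
  through step 1 (move(kitchen,hall)): drop {at(hall)}, keep {have(k1), key_at(k1,lab), open(d_hall_office), open(d_office_lab)}, require {at(kitchen), open(d_kitchen_hall)}
    → {at(kitchen), have(k1), key_at(k1,lab), open(d_hall_office), open(d_kitchen_hall), open(d_office_lab)}

== RESULT ==
["at(kitchen)", "have(k1)", "key_at(k1,lab)", "open(d_hall_office)", "open(d_kitchen_hall)", "open(d_office_lab)"]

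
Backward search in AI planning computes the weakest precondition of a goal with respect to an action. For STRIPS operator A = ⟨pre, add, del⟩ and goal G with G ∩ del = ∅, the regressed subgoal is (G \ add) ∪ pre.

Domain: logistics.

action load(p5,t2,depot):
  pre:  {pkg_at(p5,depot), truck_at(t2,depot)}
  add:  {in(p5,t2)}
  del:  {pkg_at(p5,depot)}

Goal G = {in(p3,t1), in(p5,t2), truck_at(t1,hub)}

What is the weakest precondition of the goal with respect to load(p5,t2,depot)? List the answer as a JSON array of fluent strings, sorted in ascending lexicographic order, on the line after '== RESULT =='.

Compute (G \ add) ∪ pre:
  G ∩ del = {}  (empty — regression defined)
  G \ add = {in(p3,t1), in(p5,t2), truck_at(t1,hub)} \ {in(p5,t2)} = {in(p3,t1), truck_at(t1,hub)}
  ∪ pre   = {in(p3,t1), truck_at(t1,hub)} ∪ {pkg_at(p5,depot), truck_at(t2,depot)}
          = {in(p3,t1), pkg_at(p5,depot), truck_at(t1,hub), truck_at(t2,depot)}

== RESULT ==
["in(p3,t1)", "pkg_at(p5,depot)", "truck_at(t1,hub)", "truck_at(t2,depot)"]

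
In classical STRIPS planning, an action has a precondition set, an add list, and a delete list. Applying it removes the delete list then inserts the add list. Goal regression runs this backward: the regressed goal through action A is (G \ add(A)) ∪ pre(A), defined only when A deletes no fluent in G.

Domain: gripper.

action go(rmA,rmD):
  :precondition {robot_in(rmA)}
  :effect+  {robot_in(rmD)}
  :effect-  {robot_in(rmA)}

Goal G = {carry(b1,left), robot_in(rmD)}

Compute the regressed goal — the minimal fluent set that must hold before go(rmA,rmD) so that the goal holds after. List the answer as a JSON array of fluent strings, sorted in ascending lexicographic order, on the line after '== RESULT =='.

Regress:
  G ∩ del = {}  (empty — regression defined)
  G \ add = {carry(b1,left), robot_in(rmD)} \ {robot_in(rmD)} = {carry(b1,left)}
  ∪ pre   = {carry(b1,left)} ∪ {robot_in(rmA)}
          = {carry(b1,left), robot_in(rmA)}

== RESULT ==
["carry(b1,left)", "robot_in(rmA)"]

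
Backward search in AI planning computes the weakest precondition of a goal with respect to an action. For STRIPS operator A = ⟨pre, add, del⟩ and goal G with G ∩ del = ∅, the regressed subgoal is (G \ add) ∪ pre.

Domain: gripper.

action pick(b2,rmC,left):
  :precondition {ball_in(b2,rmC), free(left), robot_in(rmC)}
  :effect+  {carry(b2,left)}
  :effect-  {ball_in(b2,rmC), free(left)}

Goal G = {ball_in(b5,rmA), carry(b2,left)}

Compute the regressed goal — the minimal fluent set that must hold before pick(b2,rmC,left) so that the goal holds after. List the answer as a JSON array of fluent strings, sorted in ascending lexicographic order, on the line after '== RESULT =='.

Regress:
  G ∩ del = {}  (empty — regression defined)
  G \ add = {ball_in(b5,rmA), carry(b2,left)} \ {carry(b2,left)} = {ball_in(b5,rmA)}
  ∪ pre   = {ball_in(b5,rmA)} ∪ {ball_in(b2,rmC), free(left), robot_in(rmC)}
          = {ball_in(b2,rmC), ball_in(b5,rmA), free(left), robot_in(rmC)}

== RESULT ==
["ball_in(b2,rmC)", "ball_in(b5,rmA)", "free(left)", "robot_in(rmC)"]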